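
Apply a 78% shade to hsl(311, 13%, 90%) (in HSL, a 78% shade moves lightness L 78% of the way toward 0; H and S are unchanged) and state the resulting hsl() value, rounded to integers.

L moves 78% from 90 toward 0: 90 − 70.2 = 19.8 → 20.
H and S are unchanged.

hsl(311, 13%, 20%)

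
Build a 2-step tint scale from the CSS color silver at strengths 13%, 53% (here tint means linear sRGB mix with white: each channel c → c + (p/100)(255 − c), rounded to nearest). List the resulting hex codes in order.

#c8c8c8, #e1e1e1

CSS silver is rgb(192, 192, 192).
13%: (192 + 8.19 = 200.19→200, 192 + 8.19 = 200.19→200, 192 + 8.19 = 200.19→200) → #c8c8c8
53%: (192 + 33.39 = 225.39→225, 192 + 33.39 = 225.39→225, 192 + 33.39 = 225.39→225) → #e1e1e1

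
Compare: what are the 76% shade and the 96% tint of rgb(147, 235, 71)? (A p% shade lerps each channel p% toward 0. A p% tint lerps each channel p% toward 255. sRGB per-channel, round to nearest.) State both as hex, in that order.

76% shade:
  R: 147 − 111.72 = 35.28 → 35
  G: 235 − 178.6 = 56.4 → 56
  B: 71 + 0.76×(0−71) = 71 − 53.96 = 17.04 → 17
  → #233811
96% tint:
  R: 147 + 0.96×(255−147) = 147 + 103.68 = 250.68 → 251
  G: 235 + 19.2 = 254.2 → 254
  B: 71 + 176.64 = 247.64 → 248
  → #fbfef8

#233811, #fbfef8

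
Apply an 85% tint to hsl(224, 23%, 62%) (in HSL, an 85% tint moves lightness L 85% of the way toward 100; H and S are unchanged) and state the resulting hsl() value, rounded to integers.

L moves 85% from 62 toward 100: 62 + 32.3 = 94.3 → 94.
H and S are unchanged.

hsl(224, 23%, 94%)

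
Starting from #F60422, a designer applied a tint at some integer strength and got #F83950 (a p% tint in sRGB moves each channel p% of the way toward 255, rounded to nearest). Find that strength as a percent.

#F60422 is rgb(246, 4, 34); #F83950 is rgb(248, 57, 80).
On the G channel (widest range): 57 ≈ 4 + (p/100)(255 − 4), so p ≈ 100×(57 − 4)/(255 − 4) = 5300/251 = 21.12.
p = 21 reproduces all three channels after rounding.

21%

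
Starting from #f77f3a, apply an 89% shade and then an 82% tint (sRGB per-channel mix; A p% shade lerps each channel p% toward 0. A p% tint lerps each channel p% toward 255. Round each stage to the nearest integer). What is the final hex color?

#d6d4d2

#f77f3a is rgb(247, 127, 58).
Per channel, c → c + 0.89(0 − c):
  R: 247 + 0.89×(0−247) = 247 − 219.83 = 27.17 → 27
  G: 127 + 0.89×(0−127) = 127 − 113.03 = 13.97 → 14
  B: 58 − 51.62 = 6.38 → 6
After the shade: rgb(27, 14, 6) = #1b0e06.
An 82% tint moves each channel 82% toward 255:
  R: 27 + 0.82×(255−27) = 27 + 186.96 = 213.96 → 214
  G: 14 + 197.62 = 211.62 → 212
  B: 6 + 0.82×(255−6) = 6 + 204.18 = 210.18 → 210
rgb(214, 212, 210) = #d6d4d2.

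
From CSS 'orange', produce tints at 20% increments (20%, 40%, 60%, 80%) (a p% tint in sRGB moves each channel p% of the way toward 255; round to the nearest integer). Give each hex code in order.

#FFB733, #FFC966, #FFDB99, #FFEDCC

CSS orange is rgb(255, 165, 0).
20%: (255→255, 165 + 18 = 183→183, 0 + 51 = 51→51) → #FFB733
40%: (255→255, 165 + 36 = 201→201, 0 + 102 = 102→102) → #FFC966
60%: (255→255, 165 + 54 = 219→219, 0 + 153 = 153→153) → #FFDB99
80%: (255→255, 165 + 72 = 237→237, 0 + 204 = 204→204) → #FFEDCC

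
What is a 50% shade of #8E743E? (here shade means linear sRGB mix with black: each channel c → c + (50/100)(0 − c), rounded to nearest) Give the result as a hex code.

#473A1F

#8E743E is rgb(142, 116, 62).
Lerp each channel 50% toward 0:
  R: 142 − 71 = 71 → 71
  G: 116 − 58 = 58 → 58
  B: 62 + 0.5×(0−62) = 62 − 31 = 31 → 31
rgb(71, 58, 31) = #473A1F.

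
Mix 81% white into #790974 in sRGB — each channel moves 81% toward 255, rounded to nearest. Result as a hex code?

#790974 is rgb(121, 9, 116).
An 81% tint moves each channel 81% toward 255:
  R: 121 + 108.54 = 229.54 → 230
  G: 9 + 0.81×(255−9) = 9 + 199.26 = 208.26 → 208
  B: 116 + 0.81×(255−116) = 116 + 112.59 = 228.59 → 229
rgb(230, 208, 229) = #e6d0e5.

#e6d0e5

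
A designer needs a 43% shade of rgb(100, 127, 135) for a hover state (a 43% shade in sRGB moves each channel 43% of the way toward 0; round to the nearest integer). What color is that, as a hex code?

Lerp each channel 43% toward 0:
  R: 100 + 0.43×(0−100) = 100 − 43 = 57 → 57
  G: 127 + 0.43×(0−127) = 127 − 54.61 = 72.39 → 72
  B: 135 − 58.05 = 76.95 → 77
rgb(57, 72, 77) = #39484d.

#39484d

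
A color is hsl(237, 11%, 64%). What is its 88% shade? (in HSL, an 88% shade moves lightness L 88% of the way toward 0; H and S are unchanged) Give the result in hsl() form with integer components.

L moves 88% from 64 toward 0: 64 − 56.32 = 7.68 → 8.
H and S are unchanged.

hsl(237, 11%, 8%)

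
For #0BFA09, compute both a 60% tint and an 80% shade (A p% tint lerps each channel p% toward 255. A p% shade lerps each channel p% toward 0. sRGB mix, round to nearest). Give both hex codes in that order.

#0BFA09 is rgb(11, 250, 9).
60% tint:
  R: 11 + 146.4 = 157.4 → 157
  G: 250 + 3 = 253 → 253
  B: 9 + 0.6×(255−9) = 9 + 147.6 = 156.6 → 157
  → #9DFD9D
80% shade:
  R: 11 + 0.8×(0−11) = 11 − 8.8 = 2.2 → 2
  G: 250 + 0.8×(0−250) = 250 − 200 = 50 → 50
  B: 9 + 0.8×(0−9) = 9 − 7.2 = 1.8 → 2
  → #023202

#9DFD9D, #023202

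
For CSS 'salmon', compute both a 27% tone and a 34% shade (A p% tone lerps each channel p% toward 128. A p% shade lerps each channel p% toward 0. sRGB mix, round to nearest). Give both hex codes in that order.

CSS salmon is rgb(250, 128, 114).
27% tone:
  R: 250 − 32.94 = 217.06 → 217
  G: 128 + 0.27×(128−128) = 128 + 0 = 128 → 128
  B: 114 + 0.27×(128−114) = 114 + 3.78 = 117.78 → 118
  → #d98076
34% shade:
  R: 250 − 85 = 165 → 165
  G: 128 + 0.34×(0−128) = 128 − 43.52 = 84.48 → 84
  B: 114 − 38.76 = 75.24 → 75
  → #a5544b

#d98076, #a5544b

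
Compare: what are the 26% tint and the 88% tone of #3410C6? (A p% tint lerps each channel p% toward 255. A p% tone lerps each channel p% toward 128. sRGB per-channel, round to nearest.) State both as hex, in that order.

#694ED5, #777388

#3410C6 is rgb(52, 16, 198).
26% tint:
  R: 52 + 0.26×(255−52) = 52 + 52.78 = 104.78 → 105
  G: 16 + 0.26×(255−16) = 16 + 62.14 = 78.14 → 78
  B: 198 + 14.82 = 212.82 → 213
  → #694ED5
88% tone:
  R: 52 + 66.88 = 118.88 → 119
  G: 16 + 0.88×(128−16) = 16 + 98.56 = 114.56 → 115
  B: 198 − 61.6 = 136.4 → 136
  → #777388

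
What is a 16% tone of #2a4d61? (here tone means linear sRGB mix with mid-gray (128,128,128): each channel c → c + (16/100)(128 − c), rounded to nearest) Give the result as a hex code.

#385566

#2a4d61 is rgb(42, 77, 97).
Per channel, c → c + 0.16(128 − c):
  R: 42 + 0.16×(128−42) = 42 + 13.76 = 55.76 → 56
  G: 77 + 8.16 = 85.16 → 85
  B: 97 + 4.96 = 101.96 → 102
rgb(56, 85, 102) = #385566.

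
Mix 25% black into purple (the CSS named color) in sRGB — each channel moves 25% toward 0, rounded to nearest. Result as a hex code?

CSS purple is rgb(128, 0, 128).
Lerp each channel 25% toward 0:
  R: 128 + 0.25×(0−128) = 128 − 32 = 96 → 96
  G: 0 + 0.25×(0−0) = 0 + 0 = 0 → 0
  B: 128 − 32 = 96 → 96
rgb(96, 0, 96) = #600060.

#600060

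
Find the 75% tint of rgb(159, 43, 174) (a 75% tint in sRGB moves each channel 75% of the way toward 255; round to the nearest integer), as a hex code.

A 75% tint moves each channel 75% toward 255:
  R: 159 + 72 = 231 → 231
  G: 43 + 159 = 202 → 202
  B: 174 + 60.75 = 234.75 → 235
rgb(231, 202, 235) = #e7caeb.

#e7caeb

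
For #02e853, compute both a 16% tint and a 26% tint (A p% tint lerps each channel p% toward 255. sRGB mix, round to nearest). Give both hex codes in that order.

#2aec6f, #44ee80

#02e853 is rgb(2, 232, 83).
16% tint:
  R: 2 + 0.16×(255−2) = 2 + 40.48 = 42.48 → 42
  G: 232 + 0.16×(255−232) = 232 + 3.68 = 235.68 → 236
  B: 83 + 27.52 = 110.52 → 111
  → #2aec6f
26% tint:
  R: 2 + 0.26×(255−2) = 2 + 65.78 = 67.78 → 68
  G: 232 + 5.98 = 237.98 → 238
  B: 83 + 0.26×(255−83) = 83 + 44.72 = 127.72 → 128
  → #44ee80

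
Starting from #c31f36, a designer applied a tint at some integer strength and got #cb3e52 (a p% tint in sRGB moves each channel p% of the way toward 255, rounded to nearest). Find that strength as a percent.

#c31f36 is rgb(195, 31, 54); #cb3e52 is rgb(203, 62, 82).
On the G channel (widest range): 62 ≈ 31 + (p/100)(255 − 31), so p ≈ 100×(62 − 31)/(255 − 31) = 3100/224 = 13.84.
p = 14 reproduces all three channels after rounding.

14%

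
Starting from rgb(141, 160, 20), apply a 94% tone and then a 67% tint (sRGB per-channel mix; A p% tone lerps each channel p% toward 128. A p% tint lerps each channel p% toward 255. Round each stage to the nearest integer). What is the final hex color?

#d5d6d3

Per channel, c → c + 0.94(128 − c):
  R: 141 + 0.94×(128−141) = 141 − 12.22 = 128.78 → 129
  G: 160 − 30.08 = 129.92 → 130
  B: 20 + 101.52 = 121.52 → 122
After the tone: rgb(129, 130, 122) = #81827a.
Lerp each channel 67% toward 255:
  R: 129 + 0.67×(255−129) = 129 + 84.42 = 213.42 → 213
  G: 130 + 0.67×(255−130) = 130 + 83.75 = 213.75 → 214
  B: 122 + 89.11 = 211.11 → 211
rgb(213, 214, 211) = #d5d6d3.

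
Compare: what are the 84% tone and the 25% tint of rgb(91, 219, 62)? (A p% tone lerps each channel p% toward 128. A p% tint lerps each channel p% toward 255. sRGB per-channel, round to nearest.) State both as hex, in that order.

84% tone:
  R: 91 + 31.08 = 122.08 → 122
  G: 219 + 0.84×(128−219) = 219 − 76.44 = 142.56 → 143
  B: 62 + 55.44 = 117.44 → 117
  → #7a8f75
25% tint:
  R: 91 + 0.25×(255−91) = 91 + 41 = 132 → 132
  G: 219 + 0.25×(255−219) = 219 + 9 = 228 → 228
  B: 62 + 48.25 = 110.25 → 110
  → #84e46e

#7a8f75, #84e46e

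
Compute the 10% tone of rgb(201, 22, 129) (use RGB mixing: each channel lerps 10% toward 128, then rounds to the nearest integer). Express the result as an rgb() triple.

Lerp each channel 10% toward 128:
  R: 201 + 0.1×(128−201) = 201 − 7.3 = 193.7 → 194
  G: 22 + 10.6 = 32.6 → 33
  B: 129 − 0.1 = 128.9 → 129

rgb(194, 33, 129)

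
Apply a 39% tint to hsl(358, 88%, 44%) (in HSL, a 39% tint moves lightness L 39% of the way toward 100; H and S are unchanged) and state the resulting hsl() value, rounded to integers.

L moves 39% from 44 toward 100: 44 + 21.84 = 65.84 → 66.
H and S are unchanged.

hsl(358, 88%, 66%)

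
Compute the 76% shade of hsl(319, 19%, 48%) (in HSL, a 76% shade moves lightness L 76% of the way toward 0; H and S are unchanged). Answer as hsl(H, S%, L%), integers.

hsl(319, 19%, 12%)

L moves 76% from 48 toward 0: 48 − 36.48 = 11.52 → 12.
H and S are unchanged.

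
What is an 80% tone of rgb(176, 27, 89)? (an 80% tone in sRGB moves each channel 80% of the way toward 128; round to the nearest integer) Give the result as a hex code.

Per channel, c → c + 0.8(128 − c):
  R: 176 + 0.8×(128−176) = 176 − 38.4 = 137.6 → 138
  G: 27 + 0.8×(128−27) = 27 + 80.8 = 107.8 → 108
  B: 89 + 31.2 = 120.2 → 120
rgb(138, 108, 120) = #8A6C78.

#8A6C78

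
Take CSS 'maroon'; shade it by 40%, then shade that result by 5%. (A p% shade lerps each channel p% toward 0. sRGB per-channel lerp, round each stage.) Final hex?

CSS maroon is rgb(128, 0, 0).
A 40% shade moves each channel 40% toward 0:
  R: 128 − 51.2 = 76.8 → 77
  G: 0 + 0.4×(0−0) = 0 + 0 = 0 → 0
  B: 0 + 0.4×(0−0) = 0 + 0 = 0 → 0
After the shade: rgb(77, 0, 0) = #4D0000.
Lerp each channel 5% toward 0:
  R: 77 − 3.85 = 73.15 → 73
  G: 0 + 0.05×(0−0) = 0 + 0 = 0 → 0
  B: 0 + 0.05×(0−0) = 0 + 0 = 0 → 0
rgb(73, 0, 0) = #490000.

#490000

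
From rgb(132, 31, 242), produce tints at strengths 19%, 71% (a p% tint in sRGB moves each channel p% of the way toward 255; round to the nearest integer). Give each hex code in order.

#9B4AF4, #DBBEFB

19%: (132 + 23.37 = 155.37→155, 31 + 42.56 = 73.56→74, 242 + 2.47 = 244.47→244) → #9B4AF4
71%: (132 + 87.33 = 219.33→219, 31 + 159.04 = 190.04→190, 242 + 9.23 = 251.23→251) → #DBBEFB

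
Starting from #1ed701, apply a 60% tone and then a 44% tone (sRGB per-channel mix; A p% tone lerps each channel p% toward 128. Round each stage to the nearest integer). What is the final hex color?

#1ed701 is rgb(30, 215, 1).
Lerp each channel 60% toward 128:
  R: 30 + 58.8 = 88.8 → 89
  G: 215 − 52.2 = 162.8 → 163
  B: 1 + 0.6×(128−1) = 1 + 76.2 = 77.2 → 77
After the tone: rgb(89, 163, 77) = #59a34d.
Per channel, c → c + 0.44(128 − c):
  R: 89 + 0.44×(128−89) = 89 + 17.16 = 106.16 → 106
  G: 163 + 0.44×(128−163) = 163 − 15.4 = 147.6 → 148
  B: 77 + 0.44×(128−77) = 77 + 22.44 = 99.44 → 99
rgb(106, 148, 99) = #6a9463.

#6a9463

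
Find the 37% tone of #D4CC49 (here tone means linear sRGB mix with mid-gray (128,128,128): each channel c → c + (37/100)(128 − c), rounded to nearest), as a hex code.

#B5B05D

#D4CC49 is rgb(212, 204, 73).
Lerp each channel 37% toward 128:
  R: 212 + 0.37×(128−212) = 212 − 31.08 = 180.92 → 181
  G: 204 + 0.37×(128−204) = 204 − 28.12 = 175.88 → 176
  B: 73 + 0.37×(128−73) = 73 + 20.35 = 93.35 → 93
rgb(181, 176, 93) = #B5B05D.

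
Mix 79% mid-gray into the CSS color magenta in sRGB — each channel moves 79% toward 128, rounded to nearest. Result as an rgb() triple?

rgb(155, 101, 155)

CSS magenta is rgb(255, 0, 255).
Per channel, c → c + 0.79(128 − c):
  R: 255 + 0.79×(128−255) = 255 − 100.33 = 154.67 → 155
  G: 0 + 0.79×(128−0) = 0 + 101.12 = 101.12 → 101
  B: 255 − 100.33 = 154.67 → 155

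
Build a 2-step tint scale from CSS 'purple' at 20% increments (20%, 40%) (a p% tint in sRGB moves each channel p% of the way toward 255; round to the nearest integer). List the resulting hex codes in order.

#993399, #B366B3

CSS purple is rgb(128, 0, 128).
20%: (128 + 25.4 = 153.4→153, 0 + 51 = 51→51, 128 + 25.4 = 153.4→153) → #993399
40%: (128 + 50.8 = 178.8→179, 0 + 102 = 102→102, 128 + 50.8 = 178.8→179) → #B366B3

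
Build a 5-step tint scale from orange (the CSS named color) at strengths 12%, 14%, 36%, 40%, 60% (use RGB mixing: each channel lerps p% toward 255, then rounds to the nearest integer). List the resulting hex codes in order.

CSS orange is rgb(255, 165, 0).
12%: (255→255, 165 + 10.8 = 175.8→176, 0 + 30.6 = 30.6→31) → #ffb01f
14%: (255→255, 165 + 12.6 = 177.6→178, 0 + 35.7 = 35.7→36) → #ffb224
36%: (255→255, 165 + 32.4 = 197.4→197, 0 + 91.8 = 91.8→92) → #ffc55c
40%: (255→255, 165 + 36 = 201→201, 0 + 102 = 102→102) → #ffc966
60%: (255→255, 165 + 54 = 219→219, 0 + 153 = 153→153) → #ffdb99

#ffb01f, #ffb224, #ffc55c, #ffc966, #ffdb99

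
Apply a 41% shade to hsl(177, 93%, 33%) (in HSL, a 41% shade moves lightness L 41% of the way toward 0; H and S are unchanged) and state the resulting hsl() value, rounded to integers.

hsl(177, 93%, 19%)

L moves 41% from 33 toward 0: 33 − 13.53 = 19.47 → 19.
H and S are unchanged.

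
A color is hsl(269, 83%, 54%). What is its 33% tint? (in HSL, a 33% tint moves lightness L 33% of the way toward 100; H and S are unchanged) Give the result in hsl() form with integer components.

L moves 33% from 54 toward 100: 54 + 15.18 = 69.18 → 69.
H and S are unchanged.

hsl(269, 83%, 69%)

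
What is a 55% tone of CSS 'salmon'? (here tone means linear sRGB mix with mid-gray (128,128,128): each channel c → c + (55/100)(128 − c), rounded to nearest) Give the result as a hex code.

#B7807A

CSS salmon is rgb(250, 128, 114).
Per channel, c → c + 0.55(128 − c):
  R: 250 + 0.55×(128−250) = 250 − 67.1 = 182.9 → 183
  G: 128 + 0.55×(128−128) = 128 + 0 = 128 → 128
  B: 114 + 0.55×(128−114) = 114 + 7.7 = 121.7 → 122
rgb(183, 128, 122) = #B7807A.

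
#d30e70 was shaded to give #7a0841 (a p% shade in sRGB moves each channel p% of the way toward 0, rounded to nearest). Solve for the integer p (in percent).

#d30e70 is rgb(211, 14, 112); #7a0841 is rgb(122, 8, 65).
On the R channel (widest range): 122 ≈ 211 + (p/100)(0 − 211), so p ≈ 100×(122 − 211)/(0 − 211) = -8900/-211 = 42.18.
p = 42 reproduces all three channels after rounding.

42%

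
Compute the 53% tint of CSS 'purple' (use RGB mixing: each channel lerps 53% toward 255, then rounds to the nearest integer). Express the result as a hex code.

#C387C3

CSS purple is rgb(128, 0, 128).
A 53% tint moves each channel 53% toward 255:
  R: 128 + 0.53×(255−128) = 128 + 67.31 = 195.31 → 195
  G: 0 + 135.15 = 135.15 → 135
  B: 128 + 0.53×(255−128) = 128 + 67.31 = 195.31 → 195
rgb(195, 135, 195) = #C387C3.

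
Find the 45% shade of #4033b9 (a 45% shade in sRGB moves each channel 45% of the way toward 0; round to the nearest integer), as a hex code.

#231c66

#4033b9 is rgb(64, 51, 185).
Lerp each channel 45% toward 0:
  R: 64 + 0.45×(0−64) = 64 − 28.8 = 35.2 → 35
  G: 51 − 22.95 = 28.05 → 28
  B: 185 + 0.45×(0−185) = 185 − 83.25 = 101.75 → 102
rgb(35, 28, 102) = #231c66.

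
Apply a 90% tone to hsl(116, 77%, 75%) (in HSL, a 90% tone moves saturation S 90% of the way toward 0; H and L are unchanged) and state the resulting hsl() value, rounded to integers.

S moves 90% from 77 toward 0: 77 − 69.3 = 7.7 → 8.
H and L are unchanged.

hsl(116, 8%, 75%)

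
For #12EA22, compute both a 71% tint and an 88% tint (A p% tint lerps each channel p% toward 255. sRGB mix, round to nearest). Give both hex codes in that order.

#BAF9BF, #E3FCE4

#12EA22 is rgb(18, 234, 34).
71% tint:
  R: 18 + 0.71×(255−18) = 18 + 168.27 = 186.27 → 186
  G: 234 + 14.91 = 248.91 → 249
  B: 34 + 156.91 = 190.91 → 191
  → #BAF9BF
88% tint:
  R: 18 + 208.56 = 226.56 → 227
  G: 234 + 0.88×(255−234) = 234 + 18.48 = 252.48 → 252
  B: 34 + 0.88×(255−34) = 34 + 194.48 = 228.48 → 228
  → #E3FCE4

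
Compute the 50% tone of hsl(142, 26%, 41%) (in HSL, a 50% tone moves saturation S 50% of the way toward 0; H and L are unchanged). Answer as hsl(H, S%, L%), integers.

hsl(142, 13%, 41%)

S moves 50% from 26 toward 0: 26 − 13 = 13 → 13.
H and L are unchanged.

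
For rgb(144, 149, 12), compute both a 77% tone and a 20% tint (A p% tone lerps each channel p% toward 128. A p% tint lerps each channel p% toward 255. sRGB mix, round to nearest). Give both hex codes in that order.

#848565, #a6aa3d

77% tone:
  R: 144 − 12.32 = 131.68 → 132
  G: 149 − 16.17 = 132.83 → 133
  B: 12 + 0.77×(128−12) = 12 + 89.32 = 101.32 → 101
  → #848565
20% tint:
  R: 144 + 22.2 = 166.2 → 166
  G: 149 + 21.2 = 170.2 → 170
  B: 12 + 0.2×(255−12) = 12 + 48.6 = 60.6 → 61
  → #a6aa3d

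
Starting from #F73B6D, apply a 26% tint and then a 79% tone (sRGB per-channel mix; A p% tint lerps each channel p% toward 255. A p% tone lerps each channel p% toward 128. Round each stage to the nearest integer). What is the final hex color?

#F73B6D is rgb(247, 59, 109).
A 26% tint moves each channel 26% toward 255:
  R: 247 + 0.26×(255−247) = 247 + 2.08 = 249.08 → 249
  G: 59 + 0.26×(255−59) = 59 + 50.96 = 109.96 → 110
  B: 109 + 0.26×(255−109) = 109 + 37.96 = 146.96 → 147
After the tint: rgb(249, 110, 147) = #F96E93.
Lerp each channel 79% toward 128:
  R: 249 + 0.79×(128−249) = 249 − 95.59 = 153.41 → 153
  G: 110 + 0.79×(128−110) = 110 + 14.22 = 124.22 → 124
  B: 147 + 0.79×(128−147) = 147 − 15.01 = 131.99 → 132
rgb(153, 124, 132) = #997C84.

#997C84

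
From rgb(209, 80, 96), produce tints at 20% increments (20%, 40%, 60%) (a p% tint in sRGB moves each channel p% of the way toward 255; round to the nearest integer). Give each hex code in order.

#DA7380, #E396A0, #EDB9BF

20%: (209 + 9.2 = 218.2→218, 80 + 35 = 115→115, 96 + 31.8 = 127.8→128) → #DA7380
40%: (209 + 18.4 = 227.4→227, 80 + 70 = 150→150, 96 + 63.6 = 159.6→160) → #E396A0
60%: (209 + 27.6 = 236.6→237, 80 + 105 = 185→185, 96 + 95.4 = 191.4→191) → #EDB9BF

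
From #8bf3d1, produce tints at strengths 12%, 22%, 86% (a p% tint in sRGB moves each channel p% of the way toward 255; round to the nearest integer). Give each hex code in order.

#99f4d7, #a5f6db, #effdf9

#8bf3d1 is rgb(139, 243, 209).
12%: (139 + 13.92 = 152.92→153, 243 + 1.44 = 244.44→244, 209 + 5.52 = 214.52→215) → #99f4d7
22%: (139 + 25.52 = 164.52→165, 243 + 2.64 = 245.64→246, 209 + 10.12 = 219.12→219) → #a5f6db
86%: (139 + 99.76 = 238.76→239, 243 + 10.32 = 253.32→253, 209 + 39.56 = 248.56→249) → #effdf9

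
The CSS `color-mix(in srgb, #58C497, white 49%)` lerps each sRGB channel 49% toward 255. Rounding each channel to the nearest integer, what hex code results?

#58C497 is rgb(88, 196, 151).
Lerp each channel 49% toward 255:
  R: 88 + 81.83 = 169.83 → 170
  G: 196 + 0.49×(255−196) = 196 + 28.91 = 224.91 → 225
  B: 151 + 50.96 = 201.96 → 202
rgb(170, 225, 202) = #AAE1CA.

#AAE1CA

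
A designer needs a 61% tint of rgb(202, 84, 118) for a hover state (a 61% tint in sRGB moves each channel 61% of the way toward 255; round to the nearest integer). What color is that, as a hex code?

A 61% tint moves each channel 61% toward 255:
  R: 202 + 0.61×(255−202) = 202 + 32.33 = 234.33 → 234
  G: 84 + 104.31 = 188.31 → 188
  B: 118 + 83.57 = 201.57 → 202
rgb(234, 188, 202) = #EABCCA.

#EABCCA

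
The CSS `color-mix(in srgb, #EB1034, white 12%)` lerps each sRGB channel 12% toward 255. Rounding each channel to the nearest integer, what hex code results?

#EB1034 is rgb(235, 16, 52).
Lerp each channel 12% toward 255:
  R: 235 + 2.4 = 237.4 → 237
  G: 16 + 0.12×(255−16) = 16 + 28.68 = 44.68 → 45
  B: 52 + 0.12×(255−52) = 52 + 24.36 = 76.36 → 76
rgb(237, 45, 76) = #ED2D4C.

#ED2D4C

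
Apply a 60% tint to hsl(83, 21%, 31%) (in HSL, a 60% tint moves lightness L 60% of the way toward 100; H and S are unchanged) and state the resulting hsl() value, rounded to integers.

hsl(83, 21%, 72%)

L moves 60% from 31 toward 100: 31 + 41.4 = 72.4 → 72.
H and S are unchanged.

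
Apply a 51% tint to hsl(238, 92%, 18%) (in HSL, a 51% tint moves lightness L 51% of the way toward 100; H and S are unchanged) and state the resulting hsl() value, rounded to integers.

hsl(238, 92%, 60%)

L moves 51% from 18 toward 100: 18 + 41.82 = 59.82 → 60.
H and S are unchanged.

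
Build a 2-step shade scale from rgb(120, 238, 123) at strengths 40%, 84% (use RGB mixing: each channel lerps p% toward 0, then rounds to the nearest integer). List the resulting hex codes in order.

#488f4a, #132614

40%: (120 − 48 = 72→72, 238 − 95.2 = 142.8→143, 123 − 49.2 = 73.8→74) → #488f4a
84%: (120 − 100.8 = 19.2→19, 238 − 199.92 = 38.08→38, 123 − 103.32 = 19.68→20) → #132614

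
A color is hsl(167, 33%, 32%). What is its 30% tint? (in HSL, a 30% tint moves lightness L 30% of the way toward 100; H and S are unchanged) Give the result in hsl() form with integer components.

L moves 30% from 32 toward 100: 32 + 20.4 = 52.4 → 52.
H and S are unchanged.

hsl(167, 33%, 52%)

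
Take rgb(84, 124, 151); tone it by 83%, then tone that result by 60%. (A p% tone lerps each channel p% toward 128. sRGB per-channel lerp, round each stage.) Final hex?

#7d8082

An 83% tone moves each channel 83% toward 128:
  R: 84 + 0.83×(128−84) = 84 + 36.52 = 120.52 → 121
  G: 124 + 0.83×(128−124) = 124 + 3.32 = 127.32 → 127
  B: 151 + 0.83×(128−151) = 151 − 19.09 = 131.91 → 132
After the tone: rgb(121, 127, 132) = #797f84.
A 60% tone moves each channel 60% toward 128:
  R: 121 + 4.2 = 125.2 → 125
  G: 127 + 0.6 = 127.6 → 128
  B: 132 + 0.6×(128−132) = 132 − 2.4 = 129.6 → 130
rgb(125, 128, 130) = #7d8082.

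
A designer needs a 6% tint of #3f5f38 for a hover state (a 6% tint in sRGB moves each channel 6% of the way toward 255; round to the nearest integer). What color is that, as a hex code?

#3f5f38 is rgb(63, 95, 56).
Per channel, c → c + 0.06(255 − c):
  R: 63 + 11.52 = 74.52 → 75
  G: 95 + 0.06×(255−95) = 95 + 9.6 = 104.6 → 105
  B: 56 + 11.94 = 67.94 → 68
rgb(75, 105, 68) = #4b6944.

#4b6944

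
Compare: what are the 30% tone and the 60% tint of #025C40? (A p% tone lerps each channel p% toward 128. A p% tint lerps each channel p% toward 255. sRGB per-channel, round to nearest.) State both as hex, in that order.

#025C40 is rgb(2, 92, 64).
30% tone:
  R: 2 + 0.3×(128−2) = 2 + 37.8 = 39.8 → 40
  G: 92 + 10.8 = 102.8 → 103
  B: 64 + 0.3×(128−64) = 64 + 19.2 = 83.2 → 83
  → #286753
60% tint:
  R: 2 + 0.6×(255−2) = 2 + 151.8 = 153.8 → 154
  G: 92 + 97.8 = 189.8 → 190
  B: 64 + 114.6 = 178.6 → 179
  → #9ABEB3

#286753, #9ABEB3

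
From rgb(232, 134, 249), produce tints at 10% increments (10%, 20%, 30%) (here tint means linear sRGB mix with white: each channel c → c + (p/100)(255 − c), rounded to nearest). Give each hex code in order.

#EA92FA, #ED9EFA, #EFAAFB

10%: (232 + 2.3 = 234.3→234, 134 + 12.1 = 146.1→146, 249 + 0.6 = 249.6→250) → #EA92FA
20%: (232 + 4.6 = 236.6→237, 134 + 24.2 = 158.2→158, 249 + 1.2 = 250.2→250) → #ED9EFA
30%: (232 + 6.9 = 238.9→239, 134 + 36.3 = 170.3→170, 249 + 1.8 = 250.8→251) → #EFAAFB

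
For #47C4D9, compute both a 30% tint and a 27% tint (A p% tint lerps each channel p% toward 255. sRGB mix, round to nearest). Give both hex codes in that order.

#7ED6E4, #79D4E3

#47C4D9 is rgb(71, 196, 217).
30% tint:
  R: 71 + 0.3×(255−71) = 71 + 55.2 = 126.2 → 126
  G: 196 + 0.3×(255−196) = 196 + 17.7 = 213.7 → 214
  B: 217 + 0.3×(255−217) = 217 + 11.4 = 228.4 → 228
  → #7ED6E4
27% tint:
  R: 71 + 0.27×(255−71) = 71 + 49.68 = 120.68 → 121
  G: 196 + 15.93 = 211.93 → 212
  B: 217 + 10.26 = 227.26 → 227
  → #79D4E3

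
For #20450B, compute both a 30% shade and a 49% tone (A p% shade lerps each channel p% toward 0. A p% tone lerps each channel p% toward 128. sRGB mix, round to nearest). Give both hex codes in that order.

#163008, #4F6244

#20450B is rgb(32, 69, 11).
30% shade:
  R: 32 − 9.6 = 22.4 → 22
  G: 69 + 0.3×(0−69) = 69 − 20.7 = 48.3 → 48
  B: 11 − 3.3 = 7.7 → 8
  → #163008
49% tone:
  R: 32 + 47.04 = 79.04 → 79
  G: 69 + 28.91 = 97.91 → 98
  B: 11 + 57.33 = 68.33 → 68
  → #4F6244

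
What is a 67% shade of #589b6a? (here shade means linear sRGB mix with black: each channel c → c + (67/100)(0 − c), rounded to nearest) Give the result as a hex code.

#589b6a is rgb(88, 155, 106).
Per channel, c → c + 0.67(0 − c):
  R: 88 + 0.67×(0−88) = 88 − 58.96 = 29.04 → 29
  G: 155 + 0.67×(0−155) = 155 − 103.85 = 51.15 → 51
  B: 106 + 0.67×(0−106) = 106 − 71.02 = 34.98 → 35
rgb(29, 51, 35) = #1d3323.

#1d3323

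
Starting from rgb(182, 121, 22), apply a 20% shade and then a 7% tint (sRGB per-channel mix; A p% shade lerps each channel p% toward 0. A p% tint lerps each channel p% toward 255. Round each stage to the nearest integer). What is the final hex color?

Per channel, c → c + 0.2(0 − c):
  R: 182 − 36.4 = 145.6 → 146
  G: 121 − 24.2 = 96.8 → 97
  B: 22 + 0.2×(0−22) = 22 − 4.4 = 17.6 → 18
After the shade: rgb(146, 97, 18) = #926112.
Per channel, c → c + 0.07(255 − c):
  R: 146 + 0.07×(255−146) = 146 + 7.63 = 153.63 → 154
  G: 97 + 11.06 = 108.06 → 108
  B: 18 + 16.59 = 34.59 → 35
rgb(154, 108, 35) = #9A6C23.

#9A6C23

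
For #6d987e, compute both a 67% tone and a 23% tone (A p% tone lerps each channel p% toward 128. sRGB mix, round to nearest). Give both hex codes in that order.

#7a887f, #71927e

#6d987e is rgb(109, 152, 126).
67% tone:
  R: 109 + 12.73 = 121.73 → 122
  G: 152 + 0.67×(128−152) = 152 − 16.08 = 135.92 → 136
  B: 126 + 0.67×(128−126) = 126 + 1.34 = 127.34 → 127
  → #7a887f
23% tone:
  R: 109 + 4.37 = 113.37 → 113
  G: 152 − 5.52 = 146.48 → 146
  B: 126 + 0.23×(128−126) = 126 + 0.46 = 126.46 → 126
  → #71927e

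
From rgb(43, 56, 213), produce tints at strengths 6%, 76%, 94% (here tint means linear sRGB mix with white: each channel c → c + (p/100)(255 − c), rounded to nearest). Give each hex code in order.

6%: (43 + 12.72 = 55.72→56, 56 + 11.94 = 67.94→68, 213 + 2.52 = 215.52→216) → #3844D8
76%: (43 + 161.12 = 204.12→204, 56 + 151.24 = 207.24→207, 213 + 31.92 = 244.92→245) → #CCCFF5
94%: (43 + 199.28 = 242.28→242, 56 + 187.06 = 243.06→243, 213 + 39.48 = 252.48→252) → #F2F3FC

#3844D8, #CCCFF5, #F2F3FC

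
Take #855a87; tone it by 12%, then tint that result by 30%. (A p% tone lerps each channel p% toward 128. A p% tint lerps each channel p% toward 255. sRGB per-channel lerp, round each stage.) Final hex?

#855a87 is rgb(133, 90, 135).
Lerp each channel 12% toward 128:
  R: 133 + 0.12×(128−133) = 133 − 0.6 = 132.4 → 132
  G: 90 + 0.12×(128−90) = 90 + 4.56 = 94.56 → 95
  B: 135 + 0.12×(128−135) = 135 − 0.84 = 134.16 → 134
After the tone: rgb(132, 95, 134) = #845f86.
Per channel, c → c + 0.3(255 − c):
  R: 132 + 0.3×(255−132) = 132 + 36.9 = 168.9 → 169
  G: 95 + 0.3×(255−95) = 95 + 48 = 143 → 143
  B: 134 + 0.3×(255−134) = 134 + 36.3 = 170.3 → 170
rgb(169, 143, 170) = #a98faa.

#a98faa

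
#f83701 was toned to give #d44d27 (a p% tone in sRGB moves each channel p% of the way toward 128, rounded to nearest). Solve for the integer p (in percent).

30%

#f83701 is rgb(248, 55, 1); #d44d27 is rgb(212, 77, 39).
On the B channel (widest range): 39 ≈ 1 + (p/100)(128 − 1), so p ≈ 100×(39 − 1)/(128 − 1) = 3800/127 = 29.92.
p = 30 reproduces all three channels after rounding.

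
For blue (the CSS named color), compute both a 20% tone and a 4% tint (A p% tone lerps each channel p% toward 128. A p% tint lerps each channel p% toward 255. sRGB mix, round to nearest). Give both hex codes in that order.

CSS blue is rgb(0, 0, 255).
20% tone:
  R: 0 + 0.2×(128−0) = 0 + 25.6 = 25.6 → 26
  G: 0 + 0.2×(128−0) = 0 + 25.6 = 25.6 → 26
  B: 255 + 0.2×(128−255) = 255 − 25.4 = 229.6 → 230
  → #1A1AE6
4% tint:
  R: 0 + 0.04×(255−0) = 0 + 10.2 = 10.2 → 10
  G: 0 + 0.04×(255−0) = 0 + 10.2 = 10.2 → 10
  B: 255 + 0 = 255 → 255
  → #0A0AFF

#1A1AE6, #0A0AFF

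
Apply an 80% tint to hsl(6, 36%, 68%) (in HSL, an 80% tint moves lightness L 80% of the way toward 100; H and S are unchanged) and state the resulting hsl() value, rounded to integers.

L moves 80% from 68 toward 100: 68 + 25.6 = 93.6 → 94.
H and S are unchanged.

hsl(6, 36%, 94%)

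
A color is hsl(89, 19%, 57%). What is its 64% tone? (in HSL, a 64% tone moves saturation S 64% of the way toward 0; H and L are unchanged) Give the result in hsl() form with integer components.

hsl(89, 7%, 57%)

S moves 64% from 19 toward 0: 19 − 12.16 = 6.84 → 7.
H and L are unchanged.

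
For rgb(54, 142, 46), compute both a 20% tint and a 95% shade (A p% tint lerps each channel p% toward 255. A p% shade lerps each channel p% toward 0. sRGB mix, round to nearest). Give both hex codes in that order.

#5EA558, #030702

20% tint:
  R: 54 + 0.2×(255−54) = 54 + 40.2 = 94.2 → 94
  G: 142 + 0.2×(255−142) = 142 + 22.6 = 164.6 → 165
  B: 46 + 0.2×(255−46) = 46 + 41.8 = 87.8 → 88
  → #5EA558
95% shade:
  R: 54 + 0.95×(0−54) = 54 − 51.3 = 2.7 → 3
  G: 142 + 0.95×(0−142) = 142 − 134.9 = 7.1 → 7
  B: 46 + 0.95×(0−46) = 46 − 43.7 = 2.3 → 2
  → #030702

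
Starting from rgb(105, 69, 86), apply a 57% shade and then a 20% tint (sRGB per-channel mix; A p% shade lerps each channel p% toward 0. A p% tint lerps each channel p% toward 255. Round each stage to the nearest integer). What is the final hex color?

#574b51

Lerp each channel 57% toward 0:
  R: 105 + 0.57×(0−105) = 105 − 59.85 = 45.15 → 45
  G: 69 − 39.33 = 29.67 → 30
  B: 86 − 49.02 = 36.98 → 37
After the shade: rgb(45, 30, 37) = #2d1e25.
Lerp each channel 20% toward 255:
  R: 45 + 0.2×(255−45) = 45 + 42 = 87 → 87
  G: 30 + 0.2×(255−30) = 30 + 45 = 75 → 75
  B: 37 + 43.6 = 80.6 → 81
rgb(87, 75, 81) = #574b51.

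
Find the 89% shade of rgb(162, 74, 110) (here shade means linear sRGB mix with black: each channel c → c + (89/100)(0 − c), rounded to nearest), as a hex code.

Lerp each channel 89% toward 0:
  R: 162 − 144.18 = 17.82 → 18
  G: 74 − 65.86 = 8.14 → 8
  B: 110 + 0.89×(0−110) = 110 − 97.9 = 12.1 → 12
rgb(18, 8, 12) = #12080c.

#12080c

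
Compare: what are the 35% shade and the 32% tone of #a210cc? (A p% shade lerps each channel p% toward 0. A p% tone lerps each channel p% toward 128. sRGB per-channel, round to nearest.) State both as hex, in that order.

#a210cc is rgb(162, 16, 204).
35% shade:
  R: 162 + 0.35×(0−162) = 162 − 56.7 = 105.3 → 105
  G: 16 − 5.6 = 10.4 → 10
  B: 204 − 71.4 = 132.6 → 133
  → #690a85
32% tone:
  R: 162 + 0.32×(128−162) = 162 − 10.88 = 151.12 → 151
  G: 16 + 0.32×(128−16) = 16 + 35.84 = 51.84 → 52
  B: 204 + 0.32×(128−204) = 204 − 24.32 = 179.68 → 180
  → #9734b4

#690a85, #9734b4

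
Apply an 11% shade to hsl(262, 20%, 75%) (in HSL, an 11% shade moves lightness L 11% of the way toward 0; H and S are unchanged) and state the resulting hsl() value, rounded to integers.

L moves 11% from 75 toward 0: 75 − 8.25 = 66.75 → 67.
H and S are unchanged.

hsl(262, 20%, 67%)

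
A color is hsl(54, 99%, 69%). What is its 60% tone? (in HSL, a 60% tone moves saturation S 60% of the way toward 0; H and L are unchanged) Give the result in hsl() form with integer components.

hsl(54, 40%, 69%)

S moves 60% from 99 toward 0: 99 − 59.4 = 39.6 → 40.
H and L are unchanged.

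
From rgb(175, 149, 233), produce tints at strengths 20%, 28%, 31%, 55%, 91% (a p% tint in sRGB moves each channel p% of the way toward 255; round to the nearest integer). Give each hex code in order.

#BFAAED, #C5B3EF, #C8B6F0, #DBCFF5, #F8F5FD

20%: (175 + 16 = 191→191, 149 + 21.2 = 170.2→170, 233 + 4.4 = 237.4→237) → #BFAAED
28%: (175 + 22.4 = 197.4→197, 149 + 29.68 = 178.68→179, 233 + 6.16 = 239.16→239) → #C5B3EF
31%: (175 + 24.8 = 199.8→200, 149 + 32.86 = 181.86→182, 233 + 6.82 = 239.82→240) → #C8B6F0
55%: (175 + 44 = 219→219, 149 + 58.3 = 207.3→207, 233 + 12.1 = 245.1→245) → #DBCFF5
91%: (175 + 72.8 = 247.8→248, 149 + 96.46 = 245.46→245, 233 + 20.02 = 253.02→253) → #F8F5FD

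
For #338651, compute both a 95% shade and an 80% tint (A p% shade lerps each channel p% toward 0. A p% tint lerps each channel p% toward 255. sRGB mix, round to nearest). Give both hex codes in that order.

#030704, #d6e7dc

#338651 is rgb(51, 134, 81).
95% shade:
  R: 51 + 0.95×(0−51) = 51 − 48.45 = 2.55 → 3
  G: 134 − 127.3 = 6.7 → 7
  B: 81 + 0.95×(0−81) = 81 − 76.95 = 4.05 → 4
  → #030704
80% tint:
  R: 51 + 0.8×(255−51) = 51 + 163.2 = 214.2 → 214
  G: 134 + 96.8 = 230.8 → 231
  B: 81 + 139.2 = 220.2 → 220
  → #d6e7dc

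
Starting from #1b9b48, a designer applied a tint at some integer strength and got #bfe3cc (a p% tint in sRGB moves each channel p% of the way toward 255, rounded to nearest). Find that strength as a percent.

#1b9b48 is rgb(27, 155, 72); #bfe3cc is rgb(191, 227, 204).
On the R channel (widest range): 191 ≈ 27 + (p/100)(255 − 27), so p ≈ 100×(191 − 27)/(255 − 27) = 16400/228 = 71.93.
p = 72 reproduces all three channels after rounding.

72%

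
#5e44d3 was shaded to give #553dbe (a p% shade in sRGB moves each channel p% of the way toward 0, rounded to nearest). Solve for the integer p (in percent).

#5e44d3 is rgb(94, 68, 211); #553dbe is rgb(85, 61, 190).
On the B channel (widest range): 190 ≈ 211 + (p/100)(0 − 211), so p ≈ 100×(190 − 211)/(0 − 211) = -2100/-211 = 9.95.
p = 10 reproduces all three channels after rounding.

10%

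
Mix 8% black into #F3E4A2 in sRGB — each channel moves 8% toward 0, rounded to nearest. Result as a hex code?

#E0D295

#F3E4A2 is rgb(243, 228, 162).
Lerp each channel 8% toward 0:
  R: 243 + 0.08×(0−243) = 243 − 19.44 = 223.56 → 224
  G: 228 + 0.08×(0−228) = 228 − 18.24 = 209.76 → 210
  B: 162 − 12.96 = 149.04 → 149
rgb(224, 210, 149) = #E0D295.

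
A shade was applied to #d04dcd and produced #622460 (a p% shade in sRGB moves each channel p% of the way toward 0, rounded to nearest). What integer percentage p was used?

#d04dcd is rgb(208, 77, 205); #622460 is rgb(98, 36, 96).
On the R channel (widest range): 98 ≈ 208 + (p/100)(0 − 208), so p ≈ 100×(98 − 208)/(0 − 208) = -11000/-208 = 52.88.
p = 53 reproduces all three channels after rounding.

53%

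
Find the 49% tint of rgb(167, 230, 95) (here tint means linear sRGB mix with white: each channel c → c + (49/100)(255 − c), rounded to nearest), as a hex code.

Per channel, c → c + 0.49(255 − c):
  R: 167 + 0.49×(255−167) = 167 + 43.12 = 210.12 → 210
  G: 230 + 0.49×(255−230) = 230 + 12.25 = 242.25 → 242
  B: 95 + 78.4 = 173.4 → 173
rgb(210, 242, 173) = #d2f2ad.

#d2f2ad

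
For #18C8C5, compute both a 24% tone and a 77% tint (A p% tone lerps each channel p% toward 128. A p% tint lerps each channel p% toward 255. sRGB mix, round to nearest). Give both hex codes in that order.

#18C8C5 is rgb(24, 200, 197).
24% tone:
  R: 24 + 0.24×(128−24) = 24 + 24.96 = 48.96 → 49
  G: 200 + 0.24×(128−200) = 200 − 17.28 = 182.72 → 183
  B: 197 − 16.56 = 180.44 → 180
  → #31B7B4
77% tint:
  R: 24 + 0.77×(255−24) = 24 + 177.87 = 201.87 → 202
  G: 200 + 0.77×(255−200) = 200 + 42.35 = 242.35 → 242
  B: 197 + 44.66 = 241.66 → 242
  → #CAF2F2

#31B7B4, #CAF2F2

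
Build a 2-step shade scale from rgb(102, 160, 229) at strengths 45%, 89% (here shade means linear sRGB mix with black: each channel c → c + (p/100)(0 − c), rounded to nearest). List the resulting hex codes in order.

#38587E, #0B1219

45%: (102 − 45.9 = 56.1→56, 160 − 72 = 88→88, 229 − 103.05 = 125.95→126) → #38587E
89%: (102 − 90.78 = 11.22→11, 160 − 142.4 = 17.6→18, 229 − 203.81 = 25.19→25) → #0B1219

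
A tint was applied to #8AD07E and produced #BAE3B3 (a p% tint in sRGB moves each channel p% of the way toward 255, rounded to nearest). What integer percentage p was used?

41%

#8AD07E is rgb(138, 208, 126); #BAE3B3 is rgb(186, 227, 179).
On the B channel (widest range): 179 ≈ 126 + (p/100)(255 − 126), so p ≈ 100×(179 − 126)/(255 − 126) = 5300/129 = 41.09.
p = 41 reproduces all three channels after rounding.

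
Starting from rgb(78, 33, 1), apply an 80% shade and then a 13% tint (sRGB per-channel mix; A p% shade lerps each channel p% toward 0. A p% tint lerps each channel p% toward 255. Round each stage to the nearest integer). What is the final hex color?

Lerp each channel 80% toward 0:
  R: 78 − 62.4 = 15.6 → 16
  G: 33 − 26.4 = 6.6 → 7
  B: 1 + 0.8×(0−1) = 1 − 0.8 = 0.2 → 0
After the shade: rgb(16, 7, 0) = #100700.
Per channel, c → c + 0.13(255 − c):
  R: 16 + 31.07 = 47.07 → 47
  G: 7 + 0.13×(255−7) = 7 + 32.24 = 39.24 → 39
  B: 0 + 0.13×(255−0) = 0 + 33.15 = 33.15 → 33
rgb(47, 39, 33) = #2F2721.

#2F2721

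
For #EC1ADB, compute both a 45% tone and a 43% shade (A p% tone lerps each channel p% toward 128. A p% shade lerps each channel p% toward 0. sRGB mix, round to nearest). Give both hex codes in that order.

#BB48B2, #870F7D

#EC1ADB is rgb(236, 26, 219).
45% tone:
  R: 236 − 48.6 = 187.4 → 187
  G: 26 + 45.9 = 71.9 → 72
  B: 219 + 0.45×(128−219) = 219 − 40.95 = 178.05 → 178
  → #BB48B2
43% shade:
  R: 236 − 101.48 = 134.52 → 135
  G: 26 + 0.43×(0−26) = 26 − 11.18 = 14.82 → 15
  B: 219 − 94.17 = 124.83 → 125
  → #870F7D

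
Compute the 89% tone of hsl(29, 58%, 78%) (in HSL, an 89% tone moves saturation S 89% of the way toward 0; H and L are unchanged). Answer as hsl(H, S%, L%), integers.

hsl(29, 6%, 78%)

S moves 89% from 58 toward 0: 58 − 51.62 = 6.38 → 6.
H and L are unchanged.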